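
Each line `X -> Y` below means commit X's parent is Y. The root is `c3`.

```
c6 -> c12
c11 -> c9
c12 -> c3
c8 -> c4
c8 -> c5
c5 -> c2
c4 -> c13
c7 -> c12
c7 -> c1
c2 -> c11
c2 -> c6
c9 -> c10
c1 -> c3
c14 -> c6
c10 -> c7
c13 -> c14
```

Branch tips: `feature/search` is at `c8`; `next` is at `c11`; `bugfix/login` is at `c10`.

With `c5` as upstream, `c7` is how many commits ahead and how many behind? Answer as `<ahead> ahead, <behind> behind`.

Reachable from c7: {c1, c12, c3, c7}.
Reachable from c5: {c1, c10, c11, c12, c2, c3, c5, c6, c7, c9}.
Only in c7's history (ahead): {} — 0.
Only in c5's history (behind): {c10, c11, c2, c5, c6, c9} — 6.

0 ahead, 6 behind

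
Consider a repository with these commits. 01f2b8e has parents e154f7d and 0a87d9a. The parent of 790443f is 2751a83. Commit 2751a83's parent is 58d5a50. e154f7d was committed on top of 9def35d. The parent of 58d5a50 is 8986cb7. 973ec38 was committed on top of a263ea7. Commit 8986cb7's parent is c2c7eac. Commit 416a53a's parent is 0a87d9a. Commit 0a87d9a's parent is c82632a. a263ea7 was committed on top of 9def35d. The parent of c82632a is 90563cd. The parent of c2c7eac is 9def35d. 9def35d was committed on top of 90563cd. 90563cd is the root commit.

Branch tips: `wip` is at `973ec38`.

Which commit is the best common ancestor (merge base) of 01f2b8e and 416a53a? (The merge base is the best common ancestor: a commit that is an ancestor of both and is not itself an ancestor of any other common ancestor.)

0a87d9a

Ancestors of 01f2b8e: {01f2b8e, 0a87d9a, 90563cd, 9def35d, c82632a, e154f7d}.
Ancestors of 416a53a: {0a87d9a, 416a53a, 90563cd, c82632a}.
Common ancestors: {0a87d9a, 90563cd, c82632a}.
Among these, 0a87d9a is not an ancestor of any other common ancestor — it is the merge base.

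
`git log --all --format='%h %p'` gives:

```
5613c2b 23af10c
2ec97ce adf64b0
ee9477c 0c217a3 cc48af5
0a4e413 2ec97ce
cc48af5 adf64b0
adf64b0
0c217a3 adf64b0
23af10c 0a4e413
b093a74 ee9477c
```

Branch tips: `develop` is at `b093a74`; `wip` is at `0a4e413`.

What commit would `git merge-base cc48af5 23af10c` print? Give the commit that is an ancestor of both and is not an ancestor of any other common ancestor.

adf64b0

Ancestors of cc48af5: {adf64b0, cc48af5}.
Ancestors of 23af10c: {0a4e413, 23af10c, 2ec97ce, adf64b0}.
Common ancestors: {adf64b0}.
The only common ancestor is adf64b0, so it is the merge base.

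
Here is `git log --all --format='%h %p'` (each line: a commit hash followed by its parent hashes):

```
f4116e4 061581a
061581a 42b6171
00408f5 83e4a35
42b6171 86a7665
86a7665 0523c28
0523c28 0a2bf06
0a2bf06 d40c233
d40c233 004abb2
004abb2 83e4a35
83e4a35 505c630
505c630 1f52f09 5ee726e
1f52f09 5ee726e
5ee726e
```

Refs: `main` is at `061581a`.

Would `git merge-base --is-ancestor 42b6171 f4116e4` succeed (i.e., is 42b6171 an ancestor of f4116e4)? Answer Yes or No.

Ancestors of f4116e4 (commits reachable by following parents): {004abb2, 0523c28, 061581a, 0a2bf06, 1f52f09, 42b6171, 505c630, 5ee726e, 83e4a35, 86a7665, d40c233, f4116e4}.
42b6171 is in that set, so it is an ancestor of f4116e4.

Yes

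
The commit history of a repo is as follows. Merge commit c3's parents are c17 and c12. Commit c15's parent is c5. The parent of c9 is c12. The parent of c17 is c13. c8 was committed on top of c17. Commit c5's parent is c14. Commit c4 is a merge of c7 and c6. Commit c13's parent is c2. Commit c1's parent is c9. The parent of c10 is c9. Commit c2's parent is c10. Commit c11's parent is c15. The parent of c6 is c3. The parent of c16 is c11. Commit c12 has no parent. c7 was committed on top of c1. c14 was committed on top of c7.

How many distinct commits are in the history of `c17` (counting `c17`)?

Walking parent pointers from c17: reachable set = {c10, c12, c13, c17, c2, c9}.
That is 6 commits.

6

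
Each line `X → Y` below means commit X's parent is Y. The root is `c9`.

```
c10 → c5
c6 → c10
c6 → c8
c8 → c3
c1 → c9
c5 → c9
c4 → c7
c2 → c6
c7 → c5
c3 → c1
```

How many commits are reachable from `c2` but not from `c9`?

Reachable from c2: {c1, c10, c2, c3, c5, c6, c8, c9}.
Reachable from c9: {c9}.
In c2's history but not c9's: {c1, c10, c2, c3, c5, c6, c8} — 7 commits.

7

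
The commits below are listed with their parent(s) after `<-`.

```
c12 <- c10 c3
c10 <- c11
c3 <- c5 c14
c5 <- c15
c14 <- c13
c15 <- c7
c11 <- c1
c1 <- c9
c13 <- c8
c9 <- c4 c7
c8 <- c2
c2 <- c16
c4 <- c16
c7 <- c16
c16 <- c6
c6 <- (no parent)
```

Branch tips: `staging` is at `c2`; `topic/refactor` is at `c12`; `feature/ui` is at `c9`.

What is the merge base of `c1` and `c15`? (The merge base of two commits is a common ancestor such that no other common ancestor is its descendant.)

Ancestors of c1: {c1, c16, c4, c6, c7, c9}.
Ancestors of c15: {c15, c16, c6, c7}.
Common ancestors: {c16, c6, c7}.
Among these, c7 is not an ancestor of any other common ancestor — it is the merge base.

c7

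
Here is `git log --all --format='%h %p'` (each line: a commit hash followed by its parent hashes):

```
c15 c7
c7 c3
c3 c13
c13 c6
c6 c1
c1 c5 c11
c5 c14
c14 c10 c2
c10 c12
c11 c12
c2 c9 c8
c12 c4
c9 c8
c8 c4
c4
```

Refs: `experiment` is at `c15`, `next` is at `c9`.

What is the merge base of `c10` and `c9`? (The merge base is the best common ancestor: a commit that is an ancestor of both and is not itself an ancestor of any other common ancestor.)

c4

Ancestors of c10: {c10, c12, c4}.
Ancestors of c9: {c4, c8, c9}.
Common ancestors: {c4}.
The only common ancestor is c4, so it is the merge base.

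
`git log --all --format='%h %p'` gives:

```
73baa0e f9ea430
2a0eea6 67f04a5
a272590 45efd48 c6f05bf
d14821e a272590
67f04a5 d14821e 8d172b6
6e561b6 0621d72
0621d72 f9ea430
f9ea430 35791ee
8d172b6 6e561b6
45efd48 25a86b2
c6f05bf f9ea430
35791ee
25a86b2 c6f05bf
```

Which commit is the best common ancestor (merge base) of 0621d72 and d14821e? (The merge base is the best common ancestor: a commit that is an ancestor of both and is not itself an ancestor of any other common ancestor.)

Ancestors of 0621d72: {0621d72, 35791ee, f9ea430}.
Ancestors of d14821e: {25a86b2, 35791ee, 45efd48, a272590, c6f05bf, d14821e, f9ea430}.
Common ancestors: {35791ee, f9ea430}.
Among these, f9ea430 is not an ancestor of any other common ancestor — it is the merge base.

f9ea430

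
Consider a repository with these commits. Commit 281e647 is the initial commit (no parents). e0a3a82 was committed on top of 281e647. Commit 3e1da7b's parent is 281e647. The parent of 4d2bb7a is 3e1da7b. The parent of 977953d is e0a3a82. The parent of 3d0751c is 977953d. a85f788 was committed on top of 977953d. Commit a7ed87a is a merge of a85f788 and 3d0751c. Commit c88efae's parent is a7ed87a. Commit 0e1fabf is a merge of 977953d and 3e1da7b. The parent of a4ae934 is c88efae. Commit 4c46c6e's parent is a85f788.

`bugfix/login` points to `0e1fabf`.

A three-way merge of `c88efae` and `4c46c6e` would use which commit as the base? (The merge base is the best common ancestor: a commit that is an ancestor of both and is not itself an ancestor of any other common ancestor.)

Ancestors of c88efae: {281e647, 3d0751c, 977953d, a7ed87a, a85f788, c88efae, e0a3a82}.
Ancestors of 4c46c6e: {281e647, 4c46c6e, 977953d, a85f788, e0a3a82}.
Common ancestors: {281e647, 977953d, a85f788, e0a3a82}.
Among these, a85f788 is not an ancestor of any other common ancestor — it is the merge base.

a85f788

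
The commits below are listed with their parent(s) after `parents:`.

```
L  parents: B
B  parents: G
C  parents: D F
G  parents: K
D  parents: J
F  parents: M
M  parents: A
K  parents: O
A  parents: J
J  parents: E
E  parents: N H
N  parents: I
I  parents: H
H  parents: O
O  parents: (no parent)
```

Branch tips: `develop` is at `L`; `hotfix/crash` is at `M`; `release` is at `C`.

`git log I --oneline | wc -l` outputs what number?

3

Walking parent pointers from I: reachable set = {H, I, O}.
That is 3 commits.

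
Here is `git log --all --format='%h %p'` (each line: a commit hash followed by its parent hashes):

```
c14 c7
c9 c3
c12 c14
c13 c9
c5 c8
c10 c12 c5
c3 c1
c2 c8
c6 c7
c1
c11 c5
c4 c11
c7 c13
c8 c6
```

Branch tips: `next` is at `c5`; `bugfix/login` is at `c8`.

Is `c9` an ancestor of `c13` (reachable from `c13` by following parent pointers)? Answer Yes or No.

Yes

Ancestors of c13 (commits reachable by following parents): {c1, c13, c3, c9}.
c9 is in that set, so it is an ancestor of c13.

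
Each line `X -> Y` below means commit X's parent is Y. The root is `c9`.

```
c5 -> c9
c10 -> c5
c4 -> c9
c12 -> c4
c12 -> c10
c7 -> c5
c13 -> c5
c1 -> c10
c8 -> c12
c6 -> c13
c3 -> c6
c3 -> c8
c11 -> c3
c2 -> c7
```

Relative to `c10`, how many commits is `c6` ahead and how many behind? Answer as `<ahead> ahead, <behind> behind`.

2 ahead, 1 behind

Reachable from c6: {c13, c5, c6, c9}.
Reachable from c10: {c10, c5, c9}.
Only in c6's history (ahead): {c13, c6} — 2.
Only in c10's history (behind): {c10} — 1.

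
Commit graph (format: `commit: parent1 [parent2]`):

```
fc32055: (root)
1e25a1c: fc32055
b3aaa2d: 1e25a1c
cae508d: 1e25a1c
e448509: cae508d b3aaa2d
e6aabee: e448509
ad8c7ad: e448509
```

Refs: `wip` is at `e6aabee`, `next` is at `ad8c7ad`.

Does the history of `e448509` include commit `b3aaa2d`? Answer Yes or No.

Ancestors of e448509 (commits reachable by following parents): {1e25a1c, b3aaa2d, cae508d, e448509, fc32055}.
b3aaa2d is in that set, so it is an ancestor of e448509.

Yes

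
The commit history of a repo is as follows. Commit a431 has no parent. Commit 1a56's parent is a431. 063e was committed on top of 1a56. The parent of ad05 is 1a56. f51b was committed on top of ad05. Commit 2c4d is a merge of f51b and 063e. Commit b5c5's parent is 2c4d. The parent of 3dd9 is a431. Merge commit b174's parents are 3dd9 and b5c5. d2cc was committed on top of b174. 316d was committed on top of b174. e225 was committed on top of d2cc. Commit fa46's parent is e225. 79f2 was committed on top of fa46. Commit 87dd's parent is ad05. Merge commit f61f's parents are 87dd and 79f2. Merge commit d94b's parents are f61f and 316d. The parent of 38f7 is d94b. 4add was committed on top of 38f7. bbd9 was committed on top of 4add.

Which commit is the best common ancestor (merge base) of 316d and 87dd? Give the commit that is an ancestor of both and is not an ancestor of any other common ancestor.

Ancestors of 316d: {063e, 1a56, 2c4d, 316d, 3dd9, a431, ad05, b174, b5c5, f51b}.
Ancestors of 87dd: {1a56, 87dd, a431, ad05}.
Common ancestors: {1a56, a431, ad05}.
Among these, ad05 is not an ancestor of any other common ancestor — it is the merge base.

ad05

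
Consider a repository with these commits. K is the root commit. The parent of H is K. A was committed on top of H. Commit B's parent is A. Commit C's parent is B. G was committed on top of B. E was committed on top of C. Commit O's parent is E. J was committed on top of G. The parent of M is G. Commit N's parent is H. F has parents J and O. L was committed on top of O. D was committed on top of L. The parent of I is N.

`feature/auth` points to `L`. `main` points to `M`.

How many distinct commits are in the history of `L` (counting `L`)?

Walking parent pointers from L: reachable set = {A, B, C, E, H, K, L, O}.
That is 8 commits.

8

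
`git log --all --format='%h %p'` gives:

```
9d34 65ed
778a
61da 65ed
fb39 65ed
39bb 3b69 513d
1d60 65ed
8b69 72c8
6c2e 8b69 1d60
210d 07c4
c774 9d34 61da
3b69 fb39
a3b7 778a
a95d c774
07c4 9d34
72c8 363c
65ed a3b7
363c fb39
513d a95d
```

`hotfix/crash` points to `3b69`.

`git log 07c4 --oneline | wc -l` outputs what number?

Walking parent pointers from 07c4: reachable set = {07c4, 65ed, 778a, 9d34, a3b7}.
That is 5 commits.

5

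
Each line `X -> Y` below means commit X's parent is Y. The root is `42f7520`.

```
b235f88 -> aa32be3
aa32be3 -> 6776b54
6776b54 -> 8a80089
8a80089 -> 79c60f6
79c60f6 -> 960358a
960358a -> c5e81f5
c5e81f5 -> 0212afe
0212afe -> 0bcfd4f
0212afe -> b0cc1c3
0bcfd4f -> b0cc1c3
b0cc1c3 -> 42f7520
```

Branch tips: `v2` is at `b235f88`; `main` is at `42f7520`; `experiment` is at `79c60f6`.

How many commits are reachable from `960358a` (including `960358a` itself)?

6

Walking parent pointers from 960358a: reachable set = {0212afe, 0bcfd4f, 42f7520, 960358a, b0cc1c3, c5e81f5}.
That is 6 commits.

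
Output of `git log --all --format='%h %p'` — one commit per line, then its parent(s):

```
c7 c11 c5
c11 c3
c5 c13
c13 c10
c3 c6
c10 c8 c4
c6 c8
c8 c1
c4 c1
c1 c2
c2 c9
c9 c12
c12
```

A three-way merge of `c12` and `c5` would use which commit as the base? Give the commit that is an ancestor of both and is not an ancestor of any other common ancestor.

Ancestors of c12: {c12}.
Ancestors of c5: {c1, c10, c12, c13, c2, c4, c5, c8, c9}.
Common ancestors: {c12}.
The only common ancestor is c12, so it is the merge base.

c12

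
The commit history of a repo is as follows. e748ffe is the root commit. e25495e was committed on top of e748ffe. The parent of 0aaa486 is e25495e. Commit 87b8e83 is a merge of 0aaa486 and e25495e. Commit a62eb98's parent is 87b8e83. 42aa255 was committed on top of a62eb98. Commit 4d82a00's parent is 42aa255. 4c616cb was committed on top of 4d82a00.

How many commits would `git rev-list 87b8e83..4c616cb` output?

Reachable from 4c616cb: {0aaa486, 42aa255, 4c616cb, 4d82a00, 87b8e83, a62eb98, e25495e, e748ffe}.
Reachable from 87b8e83: {0aaa486, 87b8e83, e25495e, e748ffe}.
In 4c616cb's history but not 87b8e83's: {42aa255, 4c616cb, 4d82a00, a62eb98} — 4 commits.

4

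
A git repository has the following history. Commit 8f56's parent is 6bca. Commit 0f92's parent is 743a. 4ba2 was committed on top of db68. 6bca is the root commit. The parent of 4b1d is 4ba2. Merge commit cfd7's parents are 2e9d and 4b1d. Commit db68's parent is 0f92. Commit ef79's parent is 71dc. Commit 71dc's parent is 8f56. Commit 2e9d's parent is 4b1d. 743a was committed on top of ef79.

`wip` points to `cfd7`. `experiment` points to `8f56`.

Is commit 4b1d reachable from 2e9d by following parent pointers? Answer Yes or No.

Yes

Ancestors of 2e9d (commits reachable by following parents): {0f92, 2e9d, 4b1d, 4ba2, 6bca, 71dc, 743a, 8f56, db68, ef79}.
4b1d is in that set, so it is an ancestor of 2e9d.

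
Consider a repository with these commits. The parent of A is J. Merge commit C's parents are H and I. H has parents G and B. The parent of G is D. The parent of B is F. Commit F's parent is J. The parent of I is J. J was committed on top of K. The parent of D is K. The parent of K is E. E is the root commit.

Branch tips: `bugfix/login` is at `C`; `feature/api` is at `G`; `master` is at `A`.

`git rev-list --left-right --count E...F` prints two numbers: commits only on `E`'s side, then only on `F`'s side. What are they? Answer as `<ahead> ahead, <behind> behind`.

0 ahead, 3 behind

Reachable from E: {E}.
Reachable from F: {E, F, J, K}.
Only in E's history (ahead): {} — 0.
Only in F's history (behind): {F, J, K} — 3.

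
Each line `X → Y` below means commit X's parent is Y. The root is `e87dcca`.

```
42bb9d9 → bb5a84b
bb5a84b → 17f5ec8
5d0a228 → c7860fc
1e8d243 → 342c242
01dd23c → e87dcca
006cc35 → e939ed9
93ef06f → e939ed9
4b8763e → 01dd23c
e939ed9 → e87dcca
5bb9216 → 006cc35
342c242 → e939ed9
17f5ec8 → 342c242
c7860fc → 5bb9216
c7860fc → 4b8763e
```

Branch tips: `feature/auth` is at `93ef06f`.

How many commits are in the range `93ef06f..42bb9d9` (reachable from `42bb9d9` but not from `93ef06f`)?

4

Reachable from 42bb9d9: {17f5ec8, 342c242, 42bb9d9, bb5a84b, e87dcca, e939ed9}.
Reachable from 93ef06f: {93ef06f, e87dcca, e939ed9}.
In 42bb9d9's history but not 93ef06f's: {17f5ec8, 342c242, 42bb9d9, bb5a84b} — 4 commits.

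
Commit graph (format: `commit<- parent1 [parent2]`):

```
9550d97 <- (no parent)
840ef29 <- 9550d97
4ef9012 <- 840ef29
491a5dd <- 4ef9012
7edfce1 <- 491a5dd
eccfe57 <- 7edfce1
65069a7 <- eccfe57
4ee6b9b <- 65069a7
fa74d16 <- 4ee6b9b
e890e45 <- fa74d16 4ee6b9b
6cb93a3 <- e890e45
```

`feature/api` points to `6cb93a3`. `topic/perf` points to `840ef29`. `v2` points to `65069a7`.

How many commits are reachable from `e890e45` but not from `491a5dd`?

6

Reachable from e890e45: {491a5dd, 4ee6b9b, 4ef9012, 65069a7, 7edfce1, 840ef29, 9550d97, e890e45, eccfe57, fa74d16}.
Reachable from 491a5dd: {491a5dd, 4ef9012, 840ef29, 9550d97}.
In e890e45's history but not 491a5dd's: {4ee6b9b, 65069a7, 7edfce1, e890e45, eccfe57, fa74d16} — 6 commits.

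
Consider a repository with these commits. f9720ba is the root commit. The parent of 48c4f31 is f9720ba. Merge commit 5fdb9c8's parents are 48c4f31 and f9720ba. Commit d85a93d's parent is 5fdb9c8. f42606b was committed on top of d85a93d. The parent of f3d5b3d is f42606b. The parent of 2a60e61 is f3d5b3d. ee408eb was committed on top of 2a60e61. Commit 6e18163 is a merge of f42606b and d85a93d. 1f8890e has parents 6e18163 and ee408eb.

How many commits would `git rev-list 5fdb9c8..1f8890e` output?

Reachable from 1f8890e: {1f8890e, 2a60e61, 48c4f31, 5fdb9c8, 6e18163, d85a93d, ee408eb, f3d5b3d, f42606b, f9720ba}.
Reachable from 5fdb9c8: {48c4f31, 5fdb9c8, f9720ba}.
In 1f8890e's history but not 5fdb9c8's: {1f8890e, 2a60e61, 6e18163, d85a93d, ee408eb, f3d5b3d, f42606b} — 7 commits.

7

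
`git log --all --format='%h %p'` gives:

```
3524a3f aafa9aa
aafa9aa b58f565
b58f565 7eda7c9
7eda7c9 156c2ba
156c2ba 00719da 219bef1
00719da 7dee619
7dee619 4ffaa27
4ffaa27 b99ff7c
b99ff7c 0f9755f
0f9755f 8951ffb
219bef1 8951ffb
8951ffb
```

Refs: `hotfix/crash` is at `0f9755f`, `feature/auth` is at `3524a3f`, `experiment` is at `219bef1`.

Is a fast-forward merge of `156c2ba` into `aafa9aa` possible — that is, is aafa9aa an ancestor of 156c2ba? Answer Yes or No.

No

A fast-forward from aafa9aa to 156c2ba is possible iff aafa9aa is an ancestor of 156c2ba.
Ancestors of 156c2ba: {00719da, 0f9755f, 156c2ba, 219bef1, 4ffaa27, 7dee619, 8951ffb, b99ff7c}.
aafa9aa is not among them, so fast-forward is not possible.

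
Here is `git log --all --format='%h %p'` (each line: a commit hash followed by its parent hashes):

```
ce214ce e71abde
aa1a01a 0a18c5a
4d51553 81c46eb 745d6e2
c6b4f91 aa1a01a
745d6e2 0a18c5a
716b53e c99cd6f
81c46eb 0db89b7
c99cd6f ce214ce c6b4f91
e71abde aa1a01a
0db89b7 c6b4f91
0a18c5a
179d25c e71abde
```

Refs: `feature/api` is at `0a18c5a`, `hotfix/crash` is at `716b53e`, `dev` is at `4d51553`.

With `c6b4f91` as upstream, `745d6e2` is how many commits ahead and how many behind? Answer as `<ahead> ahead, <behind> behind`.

Reachable from 745d6e2: {0a18c5a, 745d6e2}.
Reachable from c6b4f91: {0a18c5a, aa1a01a, c6b4f91}.
Only in 745d6e2's history (ahead): {745d6e2} — 1.
Only in c6b4f91's history (behind): {aa1a01a, c6b4f91} — 2.

1 ahead, 2 behind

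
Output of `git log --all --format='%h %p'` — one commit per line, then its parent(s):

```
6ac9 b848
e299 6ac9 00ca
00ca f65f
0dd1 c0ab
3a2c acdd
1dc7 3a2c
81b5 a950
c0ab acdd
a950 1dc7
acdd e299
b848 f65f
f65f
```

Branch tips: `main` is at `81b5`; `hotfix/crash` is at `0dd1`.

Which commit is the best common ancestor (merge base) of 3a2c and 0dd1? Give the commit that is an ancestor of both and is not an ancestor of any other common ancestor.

acdd

Ancestors of 3a2c: {00ca, 3a2c, 6ac9, acdd, b848, e299, f65f}.
Ancestors of 0dd1: {00ca, 0dd1, 6ac9, acdd, b848, c0ab, e299, f65f}.
Common ancestors: {00ca, 6ac9, acdd, b848, e299, f65f}.
Among these, acdd is not an ancestor of any other common ancestor — it is the merge base.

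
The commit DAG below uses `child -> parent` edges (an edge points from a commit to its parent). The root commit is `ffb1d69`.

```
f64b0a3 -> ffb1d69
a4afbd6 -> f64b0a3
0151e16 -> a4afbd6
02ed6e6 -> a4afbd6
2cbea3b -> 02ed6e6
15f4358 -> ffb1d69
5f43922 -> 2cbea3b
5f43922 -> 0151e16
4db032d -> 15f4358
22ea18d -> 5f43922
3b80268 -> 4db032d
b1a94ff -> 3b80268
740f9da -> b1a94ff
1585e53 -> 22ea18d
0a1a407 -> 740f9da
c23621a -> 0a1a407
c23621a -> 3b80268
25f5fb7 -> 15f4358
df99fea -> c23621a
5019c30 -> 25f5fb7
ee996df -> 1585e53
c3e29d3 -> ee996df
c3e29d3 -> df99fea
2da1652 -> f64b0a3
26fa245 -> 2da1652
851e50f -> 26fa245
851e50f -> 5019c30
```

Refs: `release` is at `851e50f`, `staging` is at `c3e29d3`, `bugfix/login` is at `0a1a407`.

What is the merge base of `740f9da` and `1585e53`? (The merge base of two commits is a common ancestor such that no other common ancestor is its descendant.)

Ancestors of 740f9da: {15f4358, 3b80268, 4db032d, 740f9da, b1a94ff, ffb1d69}.
Ancestors of 1585e53: {0151e16, 02ed6e6, 1585e53, 22ea18d, 2cbea3b, 5f43922, a4afbd6, f64b0a3, ffb1d69}.
Common ancestors: {ffb1d69}.
The only common ancestor is ffb1d69, so it is the merge base.

ffb1d69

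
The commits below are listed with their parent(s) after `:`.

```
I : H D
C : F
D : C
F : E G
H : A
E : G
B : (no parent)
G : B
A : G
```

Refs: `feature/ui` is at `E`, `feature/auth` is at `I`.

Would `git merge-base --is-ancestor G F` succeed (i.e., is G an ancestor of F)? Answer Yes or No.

Ancestors of F (commits reachable by following parents): {B, E, F, G}.
G is in that set, so it is an ancestor of F.

Yes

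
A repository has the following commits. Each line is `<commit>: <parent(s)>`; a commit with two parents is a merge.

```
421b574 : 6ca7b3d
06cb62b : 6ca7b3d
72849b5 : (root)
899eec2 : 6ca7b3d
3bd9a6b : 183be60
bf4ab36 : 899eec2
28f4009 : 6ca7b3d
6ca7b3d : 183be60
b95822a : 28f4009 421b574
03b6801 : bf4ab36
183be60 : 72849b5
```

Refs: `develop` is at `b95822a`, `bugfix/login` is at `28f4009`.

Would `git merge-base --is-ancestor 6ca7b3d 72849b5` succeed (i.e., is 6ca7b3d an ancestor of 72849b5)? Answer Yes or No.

Ancestors of 72849b5: {72849b5}.
6ca7b3d is not in that set, so it is not an ancestor of 72849b5.

No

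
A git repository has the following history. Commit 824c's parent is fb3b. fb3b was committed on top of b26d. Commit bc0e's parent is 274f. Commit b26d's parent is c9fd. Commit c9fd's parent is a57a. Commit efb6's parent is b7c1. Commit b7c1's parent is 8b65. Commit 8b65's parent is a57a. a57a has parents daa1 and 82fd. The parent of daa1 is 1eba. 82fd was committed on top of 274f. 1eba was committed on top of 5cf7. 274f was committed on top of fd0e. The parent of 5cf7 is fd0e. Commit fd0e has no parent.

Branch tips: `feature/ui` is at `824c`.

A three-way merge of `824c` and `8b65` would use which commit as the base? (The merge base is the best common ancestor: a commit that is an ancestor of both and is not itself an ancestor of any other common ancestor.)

a57a

Ancestors of 824c: {1eba, 274f, 5cf7, 824c, 82fd, a57a, b26d, c9fd, daa1, fb3b, fd0e}.
Ancestors of 8b65: {1eba, 274f, 5cf7, 82fd, 8b65, a57a, daa1, fd0e}.
Common ancestors: {1eba, 274f, 5cf7, 82fd, a57a, daa1, fd0e}.
Among these, a57a is not an ancestor of any other common ancestor — it is the merge base.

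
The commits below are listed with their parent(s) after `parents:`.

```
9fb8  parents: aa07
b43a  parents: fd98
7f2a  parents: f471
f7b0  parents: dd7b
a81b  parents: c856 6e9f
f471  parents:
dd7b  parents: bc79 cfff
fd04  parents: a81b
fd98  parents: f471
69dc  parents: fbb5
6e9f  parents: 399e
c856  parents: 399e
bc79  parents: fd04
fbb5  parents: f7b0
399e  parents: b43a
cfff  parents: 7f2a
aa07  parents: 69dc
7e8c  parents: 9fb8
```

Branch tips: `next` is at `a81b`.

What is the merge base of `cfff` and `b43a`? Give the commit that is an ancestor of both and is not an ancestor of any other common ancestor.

f471

Ancestors of cfff: {7f2a, cfff, f471}.
Ancestors of b43a: {b43a, f471, fd98}.
Common ancestors: {f471}.
The only common ancestor is f471, so it is the merge base.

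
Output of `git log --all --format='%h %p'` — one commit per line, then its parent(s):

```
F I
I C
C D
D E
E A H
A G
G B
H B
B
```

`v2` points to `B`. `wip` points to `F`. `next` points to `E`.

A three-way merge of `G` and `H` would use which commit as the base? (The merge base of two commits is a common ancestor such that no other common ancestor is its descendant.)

B

Ancestors of G: {B, G}.
Ancestors of H: {B, H}.
Common ancestors: {B}.
The only common ancestor is B, so it is the merge base.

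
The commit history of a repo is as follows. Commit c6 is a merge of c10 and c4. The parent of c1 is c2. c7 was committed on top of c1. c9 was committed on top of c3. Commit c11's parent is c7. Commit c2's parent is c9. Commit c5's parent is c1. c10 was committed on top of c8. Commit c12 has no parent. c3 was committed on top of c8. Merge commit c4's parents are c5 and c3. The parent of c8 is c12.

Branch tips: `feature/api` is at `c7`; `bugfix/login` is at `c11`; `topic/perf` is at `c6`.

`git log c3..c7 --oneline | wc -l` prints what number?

4

Reachable from c7: {c1, c12, c2, c3, c7, c8, c9}.
Reachable from c3: {c12, c3, c8}.
In c7's history but not c3's: {c1, c2, c7, c9} — 4 commits.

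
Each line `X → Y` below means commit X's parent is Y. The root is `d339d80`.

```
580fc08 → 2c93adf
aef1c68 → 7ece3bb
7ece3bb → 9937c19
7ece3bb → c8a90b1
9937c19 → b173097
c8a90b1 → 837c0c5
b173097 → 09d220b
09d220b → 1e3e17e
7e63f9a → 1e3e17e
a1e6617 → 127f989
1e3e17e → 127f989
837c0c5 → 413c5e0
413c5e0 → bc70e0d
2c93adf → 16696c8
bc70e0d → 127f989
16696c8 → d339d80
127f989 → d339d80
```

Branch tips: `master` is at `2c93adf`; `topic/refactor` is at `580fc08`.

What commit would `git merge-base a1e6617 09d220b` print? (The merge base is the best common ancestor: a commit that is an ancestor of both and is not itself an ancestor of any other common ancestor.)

Ancestors of a1e6617: {127f989, a1e6617, d339d80}.
Ancestors of 09d220b: {09d220b, 127f989, 1e3e17e, d339d80}.
Common ancestors: {127f989, d339d80}.
Among these, 127f989 is not an ancestor of any other common ancestor — it is the merge base.

127f989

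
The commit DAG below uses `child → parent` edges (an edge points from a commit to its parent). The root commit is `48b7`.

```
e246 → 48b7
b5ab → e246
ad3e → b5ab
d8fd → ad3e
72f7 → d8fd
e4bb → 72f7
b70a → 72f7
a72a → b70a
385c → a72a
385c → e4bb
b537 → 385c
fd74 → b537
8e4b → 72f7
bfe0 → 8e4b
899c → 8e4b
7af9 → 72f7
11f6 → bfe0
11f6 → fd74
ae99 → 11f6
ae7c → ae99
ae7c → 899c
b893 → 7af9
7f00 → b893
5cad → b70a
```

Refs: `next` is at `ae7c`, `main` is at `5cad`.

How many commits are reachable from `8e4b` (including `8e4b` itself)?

Walking parent pointers from 8e4b: reachable set = {48b7, 72f7, 8e4b, ad3e, b5ab, d8fd, e246}.
That is 7 commits.

7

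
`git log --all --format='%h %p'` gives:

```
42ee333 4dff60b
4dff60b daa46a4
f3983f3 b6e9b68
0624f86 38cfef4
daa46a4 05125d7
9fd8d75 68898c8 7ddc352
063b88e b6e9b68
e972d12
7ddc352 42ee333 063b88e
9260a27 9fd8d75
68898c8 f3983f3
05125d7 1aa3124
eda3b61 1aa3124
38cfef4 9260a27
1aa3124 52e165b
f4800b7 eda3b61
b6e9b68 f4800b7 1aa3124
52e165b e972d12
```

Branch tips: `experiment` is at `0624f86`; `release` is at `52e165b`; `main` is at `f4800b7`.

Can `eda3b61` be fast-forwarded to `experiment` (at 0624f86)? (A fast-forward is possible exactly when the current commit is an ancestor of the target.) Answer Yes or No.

A fast-forward from eda3b61 to 0624f86 is possible iff eda3b61 is an ancestor of 0624f86.
Ancestors of 0624f86: {05125d7, 0624f86, 063b88e, 1aa3124, 38cfef4, 42ee333, 4dff60b, 52e165b, 68898c8, 7ddc352, 9260a27, 9fd8d75, b6e9b68, daa46a4, e972d12, eda3b61, f3983f3, f4800b7}.
eda3b61 is among them, so fast-forward is possible.

Yes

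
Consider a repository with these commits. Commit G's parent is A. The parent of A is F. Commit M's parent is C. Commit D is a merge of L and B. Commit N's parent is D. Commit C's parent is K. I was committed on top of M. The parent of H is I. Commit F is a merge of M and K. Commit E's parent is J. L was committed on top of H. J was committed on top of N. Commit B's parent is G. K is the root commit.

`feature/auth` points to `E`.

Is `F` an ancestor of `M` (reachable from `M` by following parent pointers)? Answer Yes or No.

No

Ancestors of M: {C, K, M}.
F is not in that set, so it is not an ancestor of M.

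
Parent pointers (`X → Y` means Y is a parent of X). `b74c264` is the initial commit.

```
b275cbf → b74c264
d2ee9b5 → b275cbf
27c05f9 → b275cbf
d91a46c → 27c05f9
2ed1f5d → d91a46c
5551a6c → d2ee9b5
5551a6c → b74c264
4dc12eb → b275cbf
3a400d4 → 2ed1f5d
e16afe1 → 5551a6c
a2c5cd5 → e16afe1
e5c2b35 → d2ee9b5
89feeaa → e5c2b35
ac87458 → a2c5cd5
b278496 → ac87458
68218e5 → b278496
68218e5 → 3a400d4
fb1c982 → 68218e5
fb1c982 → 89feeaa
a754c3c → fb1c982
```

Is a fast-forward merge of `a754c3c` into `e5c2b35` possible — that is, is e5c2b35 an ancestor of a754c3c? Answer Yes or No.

A fast-forward from e5c2b35 to a754c3c is possible iff e5c2b35 is an ancestor of a754c3c.
Ancestors of a754c3c: {27c05f9, 2ed1f5d, 3a400d4, 5551a6c, 68218e5, 89feeaa, a2c5cd5, a754c3c, ac87458, b275cbf, b278496, b74c264, d2ee9b5, d91a46c, e16afe1, e5c2b35, fb1c982}.
e5c2b35 is among them, so fast-forward is possible.

Yes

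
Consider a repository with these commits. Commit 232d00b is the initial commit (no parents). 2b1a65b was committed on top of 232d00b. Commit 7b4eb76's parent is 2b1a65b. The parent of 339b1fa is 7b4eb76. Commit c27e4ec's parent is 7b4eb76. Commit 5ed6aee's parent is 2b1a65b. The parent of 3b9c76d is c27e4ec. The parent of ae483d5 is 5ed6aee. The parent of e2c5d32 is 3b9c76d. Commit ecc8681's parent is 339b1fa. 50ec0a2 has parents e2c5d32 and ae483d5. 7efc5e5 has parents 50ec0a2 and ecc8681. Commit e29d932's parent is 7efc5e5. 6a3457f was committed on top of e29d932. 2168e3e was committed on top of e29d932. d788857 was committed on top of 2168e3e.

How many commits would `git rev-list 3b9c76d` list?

5

Walking parent pointers from 3b9c76d: reachable set = {232d00b, 2b1a65b, 3b9c76d, 7b4eb76, c27e4ec}.
That is 5 commits.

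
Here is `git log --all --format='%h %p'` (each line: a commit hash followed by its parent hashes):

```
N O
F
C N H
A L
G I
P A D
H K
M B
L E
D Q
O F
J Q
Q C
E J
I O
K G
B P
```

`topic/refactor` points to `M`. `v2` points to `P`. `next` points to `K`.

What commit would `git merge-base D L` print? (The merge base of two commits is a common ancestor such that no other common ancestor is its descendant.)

Ancestors of D: {C, D, F, G, H, I, K, N, O, Q}.
Ancestors of L: {C, E, F, G, H, I, J, K, L, N, O, Q}.
Common ancestors: {C, F, G, H, I, K, N, O, Q}.
Among these, Q is not an ancestor of any other common ancestor — it is the merge base.

Q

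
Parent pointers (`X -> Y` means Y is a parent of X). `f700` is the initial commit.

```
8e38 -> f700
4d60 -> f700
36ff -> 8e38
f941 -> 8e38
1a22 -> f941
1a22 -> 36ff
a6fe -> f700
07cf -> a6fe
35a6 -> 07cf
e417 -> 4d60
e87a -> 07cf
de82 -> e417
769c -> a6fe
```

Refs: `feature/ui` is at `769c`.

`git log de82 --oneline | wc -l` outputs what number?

4

Walking parent pointers from de82: reachable set = {4d60, de82, e417, f700}.
That is 4 commits.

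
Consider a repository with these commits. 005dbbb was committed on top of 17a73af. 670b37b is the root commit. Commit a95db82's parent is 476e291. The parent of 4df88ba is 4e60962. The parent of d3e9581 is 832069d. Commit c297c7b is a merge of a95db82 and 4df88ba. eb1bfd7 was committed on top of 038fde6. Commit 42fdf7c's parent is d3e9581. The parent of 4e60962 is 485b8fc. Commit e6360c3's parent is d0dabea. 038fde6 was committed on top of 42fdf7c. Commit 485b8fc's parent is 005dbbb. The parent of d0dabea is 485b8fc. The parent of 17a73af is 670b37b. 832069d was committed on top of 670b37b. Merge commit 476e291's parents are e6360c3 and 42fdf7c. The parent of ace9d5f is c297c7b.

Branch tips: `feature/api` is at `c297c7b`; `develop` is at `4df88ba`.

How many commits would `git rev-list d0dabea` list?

Walking parent pointers from d0dabea: reachable set = {005dbbb, 17a73af, 485b8fc, 670b37b, d0dabea}.
That is 5 commits.

5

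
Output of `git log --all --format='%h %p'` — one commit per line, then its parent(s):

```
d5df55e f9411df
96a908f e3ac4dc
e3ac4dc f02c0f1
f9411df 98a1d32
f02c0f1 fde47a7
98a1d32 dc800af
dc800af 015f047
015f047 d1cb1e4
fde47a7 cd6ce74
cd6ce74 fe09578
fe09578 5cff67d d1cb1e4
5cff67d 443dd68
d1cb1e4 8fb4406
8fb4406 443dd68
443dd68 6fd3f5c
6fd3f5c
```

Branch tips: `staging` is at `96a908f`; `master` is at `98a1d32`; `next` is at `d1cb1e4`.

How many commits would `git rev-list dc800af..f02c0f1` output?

5

Reachable from f02c0f1: {443dd68, 5cff67d, 6fd3f5c, 8fb4406, cd6ce74, d1cb1e4, f02c0f1, fde47a7, fe09578}.
Reachable from dc800af: {015f047, 443dd68, 6fd3f5c, 8fb4406, d1cb1e4, dc800af}.
In f02c0f1's history but not dc800af's: {5cff67d, cd6ce74, f02c0f1, fde47a7, fe09578} — 5 commits.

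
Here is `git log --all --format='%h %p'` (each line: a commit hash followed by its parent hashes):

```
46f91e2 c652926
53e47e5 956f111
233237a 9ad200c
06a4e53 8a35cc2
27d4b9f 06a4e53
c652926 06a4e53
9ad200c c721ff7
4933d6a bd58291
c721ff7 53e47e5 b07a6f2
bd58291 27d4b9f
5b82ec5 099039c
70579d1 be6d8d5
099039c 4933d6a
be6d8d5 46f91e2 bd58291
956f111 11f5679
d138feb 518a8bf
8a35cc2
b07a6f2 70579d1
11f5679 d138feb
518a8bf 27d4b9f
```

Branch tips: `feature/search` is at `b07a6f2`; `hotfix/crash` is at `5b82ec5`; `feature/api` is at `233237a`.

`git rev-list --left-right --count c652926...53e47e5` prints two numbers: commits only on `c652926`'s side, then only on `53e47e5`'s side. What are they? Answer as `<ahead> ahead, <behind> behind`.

1 ahead, 6 behind

Reachable from c652926: {06a4e53, 8a35cc2, c652926}.
Reachable from 53e47e5: {06a4e53, 11f5679, 27d4b9f, 518a8bf, 53e47e5, 8a35cc2, 956f111, d138feb}.
Only in c652926's history (ahead): {c652926} — 1.
Only in 53e47e5's history (behind): {11f5679, 27d4b9f, 518a8bf, 53e47e5, 956f111, d138feb} — 6.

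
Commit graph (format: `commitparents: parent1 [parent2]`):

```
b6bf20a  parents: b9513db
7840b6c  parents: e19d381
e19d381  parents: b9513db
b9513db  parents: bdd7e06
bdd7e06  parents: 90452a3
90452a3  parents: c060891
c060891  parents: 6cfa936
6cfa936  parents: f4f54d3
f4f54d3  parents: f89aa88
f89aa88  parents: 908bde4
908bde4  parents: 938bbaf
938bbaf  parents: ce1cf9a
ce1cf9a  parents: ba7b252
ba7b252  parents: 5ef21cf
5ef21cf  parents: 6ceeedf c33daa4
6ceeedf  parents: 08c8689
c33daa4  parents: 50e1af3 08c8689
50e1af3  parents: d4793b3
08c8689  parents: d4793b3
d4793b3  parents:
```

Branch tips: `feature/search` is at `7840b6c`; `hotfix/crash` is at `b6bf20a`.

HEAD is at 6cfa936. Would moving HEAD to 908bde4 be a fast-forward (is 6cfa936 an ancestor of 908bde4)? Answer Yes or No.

A fast-forward from 6cfa936 to 908bde4 is possible iff 6cfa936 is an ancestor of 908bde4.
Ancestors of 908bde4: {08c8689, 50e1af3, 5ef21cf, 6ceeedf, 908bde4, 938bbaf, ba7b252, c33daa4, ce1cf9a, d4793b3}.
6cfa936 is not among them, so fast-forward is not possible.

No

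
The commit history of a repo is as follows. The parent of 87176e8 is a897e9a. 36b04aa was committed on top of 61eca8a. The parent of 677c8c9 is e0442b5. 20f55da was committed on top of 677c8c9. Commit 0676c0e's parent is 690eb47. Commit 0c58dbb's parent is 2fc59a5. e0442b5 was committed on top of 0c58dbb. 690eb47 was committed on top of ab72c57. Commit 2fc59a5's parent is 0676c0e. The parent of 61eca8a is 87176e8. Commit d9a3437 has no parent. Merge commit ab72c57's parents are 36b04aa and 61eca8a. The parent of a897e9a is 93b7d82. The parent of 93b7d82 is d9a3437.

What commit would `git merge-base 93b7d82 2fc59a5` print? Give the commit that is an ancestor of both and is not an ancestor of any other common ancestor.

93b7d82

Ancestors of 93b7d82: {93b7d82, d9a3437}.
Ancestors of 2fc59a5: {0676c0e, 2fc59a5, 36b04aa, 61eca8a, 690eb47, 87176e8, 93b7d82, a897e9a, ab72c57, d9a3437}.
Common ancestors: {93b7d82, d9a3437}.
Among these, 93b7d82 is not an ancestor of any other common ancestor — it is the merge base.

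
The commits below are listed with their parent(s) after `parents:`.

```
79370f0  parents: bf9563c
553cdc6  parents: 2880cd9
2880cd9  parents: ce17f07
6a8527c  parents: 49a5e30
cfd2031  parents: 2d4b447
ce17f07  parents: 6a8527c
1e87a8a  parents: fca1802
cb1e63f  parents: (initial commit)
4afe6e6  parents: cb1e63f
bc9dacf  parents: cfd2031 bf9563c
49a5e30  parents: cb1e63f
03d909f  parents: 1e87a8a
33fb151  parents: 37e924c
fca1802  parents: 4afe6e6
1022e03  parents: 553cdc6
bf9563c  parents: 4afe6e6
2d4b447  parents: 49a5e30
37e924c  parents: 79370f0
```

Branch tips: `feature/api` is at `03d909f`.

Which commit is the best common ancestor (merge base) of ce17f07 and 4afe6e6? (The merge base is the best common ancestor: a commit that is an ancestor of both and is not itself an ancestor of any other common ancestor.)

Ancestors of ce17f07: {49a5e30, 6a8527c, cb1e63f, ce17f07}.
Ancestors of 4afe6e6: {4afe6e6, cb1e63f}.
Common ancestors: {cb1e63f}.
The only common ancestor is cb1e63f, so it is the merge base.

cb1e63f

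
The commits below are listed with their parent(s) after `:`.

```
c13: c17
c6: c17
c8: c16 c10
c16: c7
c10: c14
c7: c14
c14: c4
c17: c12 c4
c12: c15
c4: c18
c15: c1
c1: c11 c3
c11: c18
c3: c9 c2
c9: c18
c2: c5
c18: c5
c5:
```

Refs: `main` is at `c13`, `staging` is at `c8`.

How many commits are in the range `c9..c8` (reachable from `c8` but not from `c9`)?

Reachable from c8: {c10, c14, c16, c18, c4, c5, c7, c8}.
Reachable from c9: {c18, c5, c9}.
In c8's history but not c9's: {c10, c14, c16, c4, c7, c8} — 6 commits.

6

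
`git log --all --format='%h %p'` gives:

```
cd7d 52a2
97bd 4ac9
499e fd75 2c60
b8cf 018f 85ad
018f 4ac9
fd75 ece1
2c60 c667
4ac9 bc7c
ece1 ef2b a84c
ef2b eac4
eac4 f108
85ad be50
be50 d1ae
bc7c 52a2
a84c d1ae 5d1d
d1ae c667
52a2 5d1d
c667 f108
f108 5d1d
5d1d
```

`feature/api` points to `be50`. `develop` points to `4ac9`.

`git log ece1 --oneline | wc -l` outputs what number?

8

Walking parent pointers from ece1: reachable set = {5d1d, a84c, c667, d1ae, eac4, ece1, ef2b, f108}.
That is 8 commits.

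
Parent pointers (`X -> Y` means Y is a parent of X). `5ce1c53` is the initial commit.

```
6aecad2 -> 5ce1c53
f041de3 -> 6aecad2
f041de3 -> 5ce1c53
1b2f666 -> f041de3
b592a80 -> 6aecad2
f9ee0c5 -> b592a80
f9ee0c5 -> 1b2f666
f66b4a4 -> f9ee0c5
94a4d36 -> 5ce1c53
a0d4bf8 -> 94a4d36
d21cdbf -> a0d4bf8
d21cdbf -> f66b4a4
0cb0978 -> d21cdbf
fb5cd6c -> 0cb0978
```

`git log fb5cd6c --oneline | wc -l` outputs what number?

12

Walking parent pointers from fb5cd6c: reachable set = {0cb0978, 1b2f666, 5ce1c53, 6aecad2, 94a4d36, a0d4bf8, b592a80, d21cdbf, f041de3, f66b4a4, f9ee0c5, fb5cd6c}.
That is 12 commits.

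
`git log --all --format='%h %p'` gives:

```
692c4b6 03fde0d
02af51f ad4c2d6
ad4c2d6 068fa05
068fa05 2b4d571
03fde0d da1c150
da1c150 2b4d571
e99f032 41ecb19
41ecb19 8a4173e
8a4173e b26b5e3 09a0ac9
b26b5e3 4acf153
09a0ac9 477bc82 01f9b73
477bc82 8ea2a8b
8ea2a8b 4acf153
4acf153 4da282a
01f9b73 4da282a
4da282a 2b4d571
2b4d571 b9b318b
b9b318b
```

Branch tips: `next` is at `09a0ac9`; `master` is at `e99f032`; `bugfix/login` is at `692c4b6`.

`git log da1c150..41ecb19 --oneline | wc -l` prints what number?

Reachable from 41ecb19: {01f9b73, 09a0ac9, 2b4d571, 41ecb19, 477bc82, 4acf153, 4da282a, 8a4173e, 8ea2a8b, b26b5e3, b9b318b}.
Reachable from da1c150: {2b4d571, b9b318b, da1c150}.
In 41ecb19's history but not da1c150's: {01f9b73, 09a0ac9, 41ecb19, 477bc82, 4acf153, 4da282a, 8a4173e, 8ea2a8b, b26b5e3} — 9 commits.

9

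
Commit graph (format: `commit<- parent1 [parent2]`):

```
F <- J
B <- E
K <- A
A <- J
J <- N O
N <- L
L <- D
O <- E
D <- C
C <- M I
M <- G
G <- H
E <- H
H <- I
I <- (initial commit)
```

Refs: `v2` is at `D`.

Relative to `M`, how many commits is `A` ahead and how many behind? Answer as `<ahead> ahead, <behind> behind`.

Reachable from A: {A, C, D, E, G, H, I, J, L, M, N, O}.
Reachable from M: {G, H, I, M}.
Only in A's history (ahead): {A, C, D, E, J, L, N, O} — 8.
Only in M's history (behind): {} — 0.

8 ahead, 0 behind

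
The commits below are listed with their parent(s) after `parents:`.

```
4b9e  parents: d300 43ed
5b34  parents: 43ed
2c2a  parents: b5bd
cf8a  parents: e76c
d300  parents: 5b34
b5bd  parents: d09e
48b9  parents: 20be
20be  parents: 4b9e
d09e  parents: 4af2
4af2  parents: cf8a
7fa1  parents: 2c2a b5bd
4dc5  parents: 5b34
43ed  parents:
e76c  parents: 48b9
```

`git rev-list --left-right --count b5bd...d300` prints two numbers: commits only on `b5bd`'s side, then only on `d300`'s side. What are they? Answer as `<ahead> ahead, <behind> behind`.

Reachable from b5bd: {20be, 43ed, 48b9, 4af2, 4b9e, 5b34, b5bd, cf8a, d09e, d300, e76c}.
Reachable from d300: {43ed, 5b34, d300}.
Only in b5bd's history (ahead): {20be, 48b9, 4af2, 4b9e, b5bd, cf8a, d09e, e76c} — 8.
Only in d300's history (behind): {} — 0.

8 ahead, 0 behind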